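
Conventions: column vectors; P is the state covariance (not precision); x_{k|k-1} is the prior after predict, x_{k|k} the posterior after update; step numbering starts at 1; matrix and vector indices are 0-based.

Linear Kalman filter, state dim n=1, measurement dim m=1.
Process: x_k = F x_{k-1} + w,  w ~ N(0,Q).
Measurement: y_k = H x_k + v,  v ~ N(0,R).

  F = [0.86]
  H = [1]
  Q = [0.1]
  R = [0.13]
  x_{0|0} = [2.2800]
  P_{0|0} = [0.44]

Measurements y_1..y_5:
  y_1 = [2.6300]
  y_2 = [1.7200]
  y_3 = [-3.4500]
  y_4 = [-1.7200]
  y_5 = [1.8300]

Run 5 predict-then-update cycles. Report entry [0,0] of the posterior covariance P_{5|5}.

step 1: x^-=[1.9608]  P^-=[0.4254]  S=[0.5554]  K=[0.7659]  nu=[0.6692]  x^+=[2.4734]  P^+=[0.0996]
step 2: x^-=[2.1271]  P^-=[0.1736]  S=[0.3036]  K=[0.5719]  nu=[-0.4071]  x^+=[1.8943]  P^+=[0.0743]
step 3: x^-=[1.6291]  P^-=[0.1550]  S=[0.2850]  K=[0.5438]  nu=[-5.0791]  x^+=[-1.1331]  P^+=[0.0707]
step 4: x^-=[-0.9745]  P^-=[0.1523]  S=[0.2823]  K=[0.5395]  nu=[-0.7455]  x^+=[-1.3767]  P^+=[0.0701]
step 5: x^-=[-1.1839]  P^-=[0.1519]  S=[0.2819]  K=[0.5388]  nu=[3.0139]  x^+=[0.4400]  P^+=[0.0700]

P_post[0,0] = 0.0700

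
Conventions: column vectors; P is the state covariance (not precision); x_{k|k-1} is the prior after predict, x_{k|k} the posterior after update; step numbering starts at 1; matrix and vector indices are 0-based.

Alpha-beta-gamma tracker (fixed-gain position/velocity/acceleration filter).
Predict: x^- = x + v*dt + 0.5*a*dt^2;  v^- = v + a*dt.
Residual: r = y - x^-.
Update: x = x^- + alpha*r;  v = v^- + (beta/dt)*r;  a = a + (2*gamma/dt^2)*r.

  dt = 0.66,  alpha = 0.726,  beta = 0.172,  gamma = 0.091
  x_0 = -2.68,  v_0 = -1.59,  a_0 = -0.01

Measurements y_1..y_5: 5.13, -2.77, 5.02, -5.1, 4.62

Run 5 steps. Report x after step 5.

step 1: x_pred=-3.7316  r=8.8616  x^+=2.7019  v^+=0.7128  a^+=3.6925
step 2: x_pred=3.9766  r=-6.7466  x^+=-0.9214  v^+=1.3916  a^+=0.8737
step 3: x_pred=0.1873  r=4.8327  x^+=3.6958  v^+=3.2277  a^+=2.8928
step 4: x_pred=6.4562  r=-11.5562  x^+=-1.9336  v^+=2.1253  a^+=-1.9355
step 5: x_pred=-0.9524  r=5.5724  x^+=3.0932  v^+=2.3001  a^+=0.3927

x_post = 3.0932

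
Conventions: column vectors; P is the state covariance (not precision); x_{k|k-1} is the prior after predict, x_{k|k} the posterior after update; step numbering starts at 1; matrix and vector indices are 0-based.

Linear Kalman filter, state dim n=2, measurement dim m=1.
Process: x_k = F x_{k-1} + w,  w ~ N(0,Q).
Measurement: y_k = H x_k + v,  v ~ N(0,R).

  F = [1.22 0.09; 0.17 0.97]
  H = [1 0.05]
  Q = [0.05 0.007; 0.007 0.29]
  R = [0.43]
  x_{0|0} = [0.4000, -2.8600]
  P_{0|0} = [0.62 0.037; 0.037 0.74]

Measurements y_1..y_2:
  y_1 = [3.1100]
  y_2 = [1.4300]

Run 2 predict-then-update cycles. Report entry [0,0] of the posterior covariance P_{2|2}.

step 1: x^-=[0.2306, -2.7062]  P^-=[0.9869 0.2445; 0.2445 1.0164]  S=[1.4439]  K=[0.6920; 0.2046]  nu=[3.0147]  x^+=[2.3167, -2.0895]  P^+=[0.2955 0.0402; 0.0402 0.9560]
step 2: x^-=[2.6383, -1.6330]  P^-=[0.5064 0.1999; 0.1999 1.2113]  S=[0.9595]  K=[0.5383; 0.2715]  nu=[-1.1267]  x^+=[2.0319, -1.9388]  P^+=[0.2285 0.0597; 0.0597 1.1406]

P_post[0,0] = 0.2285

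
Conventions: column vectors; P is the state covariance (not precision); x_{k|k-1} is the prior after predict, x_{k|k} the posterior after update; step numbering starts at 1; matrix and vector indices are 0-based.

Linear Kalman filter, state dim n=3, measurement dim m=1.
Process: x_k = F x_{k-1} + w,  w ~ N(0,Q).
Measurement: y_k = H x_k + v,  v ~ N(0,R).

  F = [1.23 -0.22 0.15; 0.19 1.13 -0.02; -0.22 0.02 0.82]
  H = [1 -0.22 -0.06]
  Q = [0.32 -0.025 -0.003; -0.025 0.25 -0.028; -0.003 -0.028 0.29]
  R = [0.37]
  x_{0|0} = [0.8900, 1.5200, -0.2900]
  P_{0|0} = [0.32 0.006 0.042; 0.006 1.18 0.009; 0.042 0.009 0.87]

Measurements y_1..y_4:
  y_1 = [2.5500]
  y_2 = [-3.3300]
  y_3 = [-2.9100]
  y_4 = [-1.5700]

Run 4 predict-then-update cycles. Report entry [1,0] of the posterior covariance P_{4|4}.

step 1: x^-=[0.7168, 1.8925, -0.4032]  P^-=[0.8925 -0.2364 0.0520; -0.2364 1.7705 -0.0154; 0.0520 -0.0154 0.8760]  S=[1.4487]  K=[0.6498; -0.4314; 0.0020]  nu=[2.2254]  x^+=[2.1628, 0.9325, -0.3988]  P^+=[0.2808 0.1697 0.0502; 0.1697 1.5009 -0.0141; 0.0502 -0.0141 0.8760]
step 2: x^-=[2.3953, 1.4726, -0.7842]  P^-=[0.7647 -0.1086 0.0860; -0.1086 2.2501 -0.0668; 0.0860 -0.0668 0.8732]  S=[1.2825]  K=[0.6109; -0.4675; 0.0377]  nu=[-5.4484]  x^+=[-0.9331, 4.0199, -0.9895]  P^+=[0.2861 0.2577 0.0565; 0.2577 1.9698 -0.0442; 0.0565 -0.0442 0.8713]
step 3: x^-=[-2.1805, 4.3850, -0.5257]  P^-=[0.7521 -0.1105 0.0999; -0.1105 2.8881 -0.1047; 0.0999 -0.1047 0.8664]  S=[1.2989]  K=[0.5931; -0.5694; 0.0546]  nu=[0.2037]  x^+=[-2.0597, 4.2691, -0.5146]  P^+=[0.2951 0.3282 0.0578; 0.3282 2.4670 -0.0643; 0.0578 -0.0643 0.8626]
step 4: x^-=[-3.5498, 4.4430, 0.1165]  P^-=[0.7533 -0.1404 0.1041; -0.1404 3.5545 -0.1294; 0.1041 -0.1294 0.8594]  S=[1.3443]  K=[0.5787; -0.6804; 0.0603]  nu=[2.9643]  x^+=[-1.8344, 2.4261, 0.2952]  P^+=[0.3031 0.3889 0.0572; 0.3889 2.9322 -0.0743; 0.0572 -0.0743 0.8545]

P_post[1,0] = 0.3889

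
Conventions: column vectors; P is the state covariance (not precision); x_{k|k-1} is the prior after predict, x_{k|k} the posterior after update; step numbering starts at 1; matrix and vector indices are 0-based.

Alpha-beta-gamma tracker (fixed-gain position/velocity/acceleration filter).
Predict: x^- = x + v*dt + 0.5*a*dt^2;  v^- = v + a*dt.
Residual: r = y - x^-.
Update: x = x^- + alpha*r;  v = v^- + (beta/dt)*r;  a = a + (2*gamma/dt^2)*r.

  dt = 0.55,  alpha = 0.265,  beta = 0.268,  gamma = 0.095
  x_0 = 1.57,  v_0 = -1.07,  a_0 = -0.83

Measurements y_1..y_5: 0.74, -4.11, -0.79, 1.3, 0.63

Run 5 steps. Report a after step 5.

step 1: x_pred=0.8560  r=-0.1160  x^+=0.8252  v^+=-1.5830  a^+=-0.9028
step 2: x_pred=-0.1820  r=-3.9280  x^+=-1.2229  v^+=-3.9936  a^+=-3.3700
step 3: x_pred=-3.9291  r=3.1391  x^+=-3.0972  v^+=-4.3175  a^+=-1.3984
step 4: x_pred=-5.6834  r=6.9834  x^+=-3.8328  v^+=-1.6838  a^+=2.9879
step 5: x_pred=-4.3069  r=4.9369  x^+=-2.9987  v^+=2.3652  a^+=6.0888

a_post = 6.0888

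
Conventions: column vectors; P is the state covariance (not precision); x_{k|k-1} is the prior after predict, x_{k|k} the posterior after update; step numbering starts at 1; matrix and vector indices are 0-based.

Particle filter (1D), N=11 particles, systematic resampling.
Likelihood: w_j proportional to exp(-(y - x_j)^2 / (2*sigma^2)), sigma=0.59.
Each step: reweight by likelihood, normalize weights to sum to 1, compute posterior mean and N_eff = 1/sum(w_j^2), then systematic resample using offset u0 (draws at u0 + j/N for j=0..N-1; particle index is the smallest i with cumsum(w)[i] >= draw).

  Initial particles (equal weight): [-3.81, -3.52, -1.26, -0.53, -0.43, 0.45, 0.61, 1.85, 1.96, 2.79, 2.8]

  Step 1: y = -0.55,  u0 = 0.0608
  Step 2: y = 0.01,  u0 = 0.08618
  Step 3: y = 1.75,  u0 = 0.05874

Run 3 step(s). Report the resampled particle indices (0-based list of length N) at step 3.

resampled_idx = [8, 8, 8, 9, 9, 9, 10, 10, 10, 10, 10]

step 1: w=[0.0000, 0.0000, 0.1703, 0.3511, 0.3441, 0.0835, 0.0508, 0.0001, 0.0000, 0.0000, 0.0000]  mean=-0.4798  Neff=3.5685  idx=[2, 2, 3, 3, 3, 3, 4, 4, 4, 5, 6]
step 2: w=[0.0153, 0.0153, 0.1019, 0.1019, 0.1019, 0.1019, 0.1173, 0.1173, 0.1173, 0.1173, 0.0924]  mean=-0.2968  Neff=9.4670  idx=[2, 3, 4, 5, 6, 6, 7, 8, 9, 9, 10]
step 3: w=[0.0017, 0.0017, 0.0017, 0.0017, 0.0032, 0.0032, 0.0032, 0.0032, 0.2613, 0.2613, 0.4578]  mean=0.5053  Neff=2.8887  idx=[8, 8, 8, 9, 9, 9, 10, 10, 10, 10, 10]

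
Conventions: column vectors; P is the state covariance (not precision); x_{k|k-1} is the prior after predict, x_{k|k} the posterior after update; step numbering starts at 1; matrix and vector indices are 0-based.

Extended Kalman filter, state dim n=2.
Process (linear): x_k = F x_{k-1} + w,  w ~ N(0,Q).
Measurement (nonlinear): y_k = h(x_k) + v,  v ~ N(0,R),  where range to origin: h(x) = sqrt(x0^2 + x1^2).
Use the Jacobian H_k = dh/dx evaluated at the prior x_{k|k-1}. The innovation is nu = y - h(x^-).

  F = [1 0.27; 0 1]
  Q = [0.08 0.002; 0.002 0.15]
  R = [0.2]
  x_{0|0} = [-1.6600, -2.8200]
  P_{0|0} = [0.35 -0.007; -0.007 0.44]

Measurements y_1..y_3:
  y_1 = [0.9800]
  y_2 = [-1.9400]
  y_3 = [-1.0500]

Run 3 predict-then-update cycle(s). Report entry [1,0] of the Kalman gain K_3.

K[1,0] = 0.6635

step 1: x^-=[-2.4214, -2.8200]  P^-=[0.4583 0.1138; 0.1138 0.5900]  H_jac=[-0.6515 -0.7587]  S=[0.8466]  K=[-0.4546; -0.6163]  nu=[-2.7369]  x^+=[-1.1771, -1.1332]  P^+=[0.2833 -0.1234; -0.1234 0.2684]
step 2: x^-=[-1.4831, -1.1332]  P^-=[0.3162 -0.0489; -0.0489 0.4184]  H_jac=[-0.7946 -0.6072]  S=[0.5067]  K=[-0.4373; -0.4247]  nu=[-3.8064]  x^+=[0.1814, 0.4832]  P^+=[0.2193 -0.1430; -0.1430 0.3271]
step 3: x^-=[0.3119, 0.4832]  P^-=[0.2460 -0.0527; -0.0527 0.4771]  H_jac=[0.5423 0.8402]  S=[0.5611]  K=[0.1588; 0.6635]  nu=[-1.6251]  x^+=[0.0538, -0.5950]  P^+=[0.2318 -0.1118; -0.1118 0.2301]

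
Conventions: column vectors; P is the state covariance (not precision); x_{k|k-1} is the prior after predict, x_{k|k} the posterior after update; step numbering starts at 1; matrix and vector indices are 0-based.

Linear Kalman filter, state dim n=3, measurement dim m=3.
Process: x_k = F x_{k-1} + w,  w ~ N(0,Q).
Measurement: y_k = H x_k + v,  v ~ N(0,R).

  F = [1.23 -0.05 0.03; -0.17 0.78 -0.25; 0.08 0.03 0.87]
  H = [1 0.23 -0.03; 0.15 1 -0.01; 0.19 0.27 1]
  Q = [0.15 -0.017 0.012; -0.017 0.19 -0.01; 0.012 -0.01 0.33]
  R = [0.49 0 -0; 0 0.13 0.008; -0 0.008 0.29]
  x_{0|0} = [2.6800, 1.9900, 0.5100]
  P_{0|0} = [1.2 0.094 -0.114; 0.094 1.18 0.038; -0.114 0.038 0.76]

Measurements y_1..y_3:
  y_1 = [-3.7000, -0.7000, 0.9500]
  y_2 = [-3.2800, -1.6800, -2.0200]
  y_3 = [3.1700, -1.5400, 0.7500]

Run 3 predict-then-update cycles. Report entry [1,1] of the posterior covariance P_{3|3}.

step 1: x^-=[3.2122, 0.9691, 0.7178]  P^-=[1.9490 -0.1917 0.0274; -0.1917 0.9407 -0.1140; 0.0274 -0.1140 0.9006]  S=[2.4014 0.3140 0.3435; 0.3140 1.0593 0.1547; 0.3435 0.1547 1.2587]  K=[0.8024 -0.1540 0.0748; -0.1052 0.8929 0.0012; -0.0919 -0.1937 0.7440]  nu=[-7.1136, -2.1438, -0.6398]  x^+=[-2.2133, -0.1974, 1.3106]  P^+=[0.4108 -0.0814 -0.0356; -0.0814 0.1282 -0.0116; -0.0356 -0.0116 0.2241]
step 2: x^-=[-2.6732, -0.1054, 0.9572]  P^-=[0.7795 -0.1776 0.0177; -0.1776 0.3170 -0.0678; 0.0177 -0.0678 0.4964]  S=[1.2048 0.0081 0.0997; 0.0081 0.4126 0.0049; 0.0997 0.0049 0.7895]  K=[0.6076 -0.1605 0.0735; -0.0889 0.7072 -0.0134; -0.0606 -0.1761 0.6186]  nu=[-0.5539, -1.1641, -2.4409]  x^+=[-3.0023, -0.8467, -0.3140]  P^+=[0.3126 -0.0674 -0.0212; -0.0674 0.1018 -0.0129; -0.0212 -0.0129 0.1855]
step 3: x^-=[-3.6599, -0.0716, -0.5388]  P^-=[0.6301 -0.1468 0.0231; -0.1468 0.2937 -0.0612; 0.0231 -0.0612 0.4685]  S=[1.0680 0.0120 0.0872; 0.0120 0.3950 0.0091; 0.0872 0.0091 0.7634]  K=[0.5534 -0.1514 0.0737; -0.0793 0.6919 -0.0120; -0.0523 -0.1704 0.6059]  nu=[6.8302, -0.9248, 2.0035]  x^+=[0.4076, -1.2770, 0.4755]  P^+=[0.2849 -0.0620 -0.0172; -0.0620 0.0990 -0.0129; -0.0172 -0.0129 0.1811]

P_post[1,1] = 0.0990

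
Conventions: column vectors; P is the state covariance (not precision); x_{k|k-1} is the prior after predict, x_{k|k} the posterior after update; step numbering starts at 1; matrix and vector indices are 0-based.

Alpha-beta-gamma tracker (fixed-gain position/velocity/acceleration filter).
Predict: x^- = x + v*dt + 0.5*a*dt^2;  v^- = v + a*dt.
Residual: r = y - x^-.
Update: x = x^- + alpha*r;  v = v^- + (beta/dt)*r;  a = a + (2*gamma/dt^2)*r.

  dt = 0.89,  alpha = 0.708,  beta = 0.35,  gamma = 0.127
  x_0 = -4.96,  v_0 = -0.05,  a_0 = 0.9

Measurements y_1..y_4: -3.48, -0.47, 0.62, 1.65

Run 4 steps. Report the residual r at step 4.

step 1: x_pred=-4.6481  r=1.1681  x^+=-3.8211  v^+=1.2103  a^+=1.2746
step 2: x_pred=-2.2391  r=1.7691  x^+=-0.9866  v^+=3.0404  a^+=1.8418
step 3: x_pred=2.4489  r=-1.8289  x^+=1.1540  v^+=3.9604  a^+=1.2554
step 4: x_pred=5.1760  r=-3.5260  x^+=2.6796  v^+=3.6911  a^+=0.1247

resid = -3.5260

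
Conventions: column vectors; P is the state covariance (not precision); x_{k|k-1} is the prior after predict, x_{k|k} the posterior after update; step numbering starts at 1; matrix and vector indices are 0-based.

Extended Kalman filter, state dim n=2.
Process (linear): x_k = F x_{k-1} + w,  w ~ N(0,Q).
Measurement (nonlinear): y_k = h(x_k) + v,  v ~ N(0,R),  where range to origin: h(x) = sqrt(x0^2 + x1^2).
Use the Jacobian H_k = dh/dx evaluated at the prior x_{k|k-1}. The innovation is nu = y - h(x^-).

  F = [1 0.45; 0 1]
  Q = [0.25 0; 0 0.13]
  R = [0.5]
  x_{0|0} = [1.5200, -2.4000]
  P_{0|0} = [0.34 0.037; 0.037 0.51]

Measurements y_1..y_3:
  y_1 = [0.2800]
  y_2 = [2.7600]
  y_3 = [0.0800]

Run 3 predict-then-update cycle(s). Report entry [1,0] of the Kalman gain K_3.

step 1: x^-=[0.4400, -2.4000]  P^-=[0.7266 0.2665; 0.2665 0.6400]  H_jac=[0.1803 -0.9836]  S=[1.0483]  K=[-0.1251; -0.5547]  nu=[-2.1600]  x^+=[0.7102, -1.2019]  P^+=[0.7102 0.1938; 0.1938 0.3175]
step 2: x^-=[0.1693, -1.2019]  P^-=[1.1989 0.3366; 0.3366 0.4475]  H_jac=[0.1395 -0.9902]  S=[0.8691]  K=[-0.1912; -0.4558]  nu=[1.5462]  x^+=[-0.1263, -1.9067]  P^+=[1.1671 0.2609; 0.2609 0.2669]
step 3: x^-=[-0.9843, -1.9067]  P^-=[1.7060 0.3810; 0.3810 0.3969]  H_jac=[-0.4587 -0.8886]  S=[1.4830]  K=[-0.7560; -0.3557]  nu=[-2.0658]  x^+=[0.5774, -1.1719]  P^+=[0.8584 -0.0177; -0.0177 0.2093]

K[1,0] = -0.3557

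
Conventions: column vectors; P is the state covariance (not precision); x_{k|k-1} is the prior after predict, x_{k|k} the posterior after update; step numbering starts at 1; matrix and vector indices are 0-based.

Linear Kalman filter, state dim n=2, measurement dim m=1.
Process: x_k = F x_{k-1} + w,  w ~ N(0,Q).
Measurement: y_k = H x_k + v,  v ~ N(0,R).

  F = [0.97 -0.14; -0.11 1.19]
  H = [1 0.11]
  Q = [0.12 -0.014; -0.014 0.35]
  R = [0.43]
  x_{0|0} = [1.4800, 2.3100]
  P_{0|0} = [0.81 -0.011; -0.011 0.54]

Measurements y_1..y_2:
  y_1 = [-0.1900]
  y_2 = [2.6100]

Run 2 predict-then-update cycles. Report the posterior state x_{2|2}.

x_post = [0.9887, 2.5955]

step 1: x^-=[1.1122, 2.5861]  P^-=[0.8957 -0.2033; -0.2033 1.1274]  S=[1.2946]  K=[0.6746; -0.0612]  nu=[-1.5867]  x^+=[0.0418, 2.6832]  P^+=[0.3066 -0.1498; -0.1498 1.1225]
step 2: x^-=[-0.3351, 3.1884]  P^-=[0.4711 -0.4089; -0.4089 1.9825]  S=[0.8351]  K=[0.5103; -0.2285]  nu=[2.5943]  x^+=[0.9887, 2.5955]  P^+=[0.2537 -0.3116; -0.3116 1.9389]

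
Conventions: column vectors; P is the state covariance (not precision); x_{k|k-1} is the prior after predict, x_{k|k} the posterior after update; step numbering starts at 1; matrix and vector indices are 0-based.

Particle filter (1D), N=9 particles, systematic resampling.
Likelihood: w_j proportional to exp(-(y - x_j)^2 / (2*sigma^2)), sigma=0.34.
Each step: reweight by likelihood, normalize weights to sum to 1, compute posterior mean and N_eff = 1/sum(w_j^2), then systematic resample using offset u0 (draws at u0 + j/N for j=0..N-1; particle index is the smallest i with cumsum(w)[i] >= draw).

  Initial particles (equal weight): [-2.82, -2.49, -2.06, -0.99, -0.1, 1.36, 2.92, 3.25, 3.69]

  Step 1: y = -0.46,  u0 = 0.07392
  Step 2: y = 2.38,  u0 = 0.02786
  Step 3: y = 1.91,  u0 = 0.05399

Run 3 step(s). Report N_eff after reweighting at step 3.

N_eff = 9.0000

step 1: w=[0.0000, 0.0000, 0.0000, 0.3420, 0.6580, 0.0000, 0.0000, 0.0000, 0.0000]  mean=-0.4044  Neff=1.8185  idx=[3, 3, 3, 4, 4, 4, 4, 4, 4]
step 2: w=[0.0000, 0.0000, 0.0000, 0.1667, 0.1667, 0.1667, 0.1667, 0.1667, 0.1667]  mean=-0.1000  Neff=6.0000  idx=[3, 3, 4, 5, 5, 6, 7, 7, 8]
step 3: w=[0.1111, 0.1111, 0.1111, 0.1111, 0.1111, 0.1111, 0.1111, 0.1111, 0.1111]  mean=-0.1000  Neff=9.0000  idx=[0, 1, 2, 3, 4, 5, 6, 7, 8]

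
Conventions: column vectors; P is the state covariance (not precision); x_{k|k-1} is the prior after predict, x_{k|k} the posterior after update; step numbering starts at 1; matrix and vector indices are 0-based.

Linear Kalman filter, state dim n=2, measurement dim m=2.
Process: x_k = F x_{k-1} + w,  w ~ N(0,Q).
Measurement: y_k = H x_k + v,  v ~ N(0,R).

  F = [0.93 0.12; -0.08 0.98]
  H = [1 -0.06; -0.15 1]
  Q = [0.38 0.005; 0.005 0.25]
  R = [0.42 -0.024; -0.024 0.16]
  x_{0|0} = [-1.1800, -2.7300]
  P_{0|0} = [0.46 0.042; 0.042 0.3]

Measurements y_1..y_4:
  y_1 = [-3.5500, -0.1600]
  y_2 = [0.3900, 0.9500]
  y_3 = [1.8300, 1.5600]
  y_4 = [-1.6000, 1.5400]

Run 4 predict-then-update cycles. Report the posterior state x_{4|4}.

x_post = [-0.5440, 1.3555]

step 1: x^-=[-1.4250, -2.5810]  P^-=[0.7915 0.0439; 0.0439 0.5345]  S=[1.2082 -0.1305; -0.1305 0.6991]  K=[0.6546 0.0152; 0.0932 0.7725]  nu=[-2.2799, 2.2072]  x^+=[-2.8839, -1.0885]  P^+=[0.2763 0.0282; 0.0282 0.1256]
step 2: x^-=[-2.8127, -0.8360]  P^-=[0.6270 0.0246; 0.0246 0.3680]  S=[1.0454 -0.1153; -0.1153 0.5347]  K=[0.5983 -0.0009; 0.0795 0.6984]  nu=[3.1525, 1.3641]  x^+=[-0.9277, 0.3672]  P^+=[0.2527 0.0234; 0.0234 0.1134]
step 3: x^-=[-0.8187, 0.4340]  P^-=[0.6054 0.0206; 0.0206 0.3568]  S=[1.0242 -0.1154; -0.1154 0.5242]  K=[0.5894 -0.0041; 0.0772 0.6917]  nu=[2.6748, 1.0031]  x^+=[0.7537, 1.3344]  P^+=[0.2490 0.0225; 0.0225 0.1122]
step 4: x^-=[0.8611, 1.2474]  P^-=[0.6020 0.0200; 0.0200 0.3558]  S=[1.0209 -0.1155; -0.1155 0.5234]  K=[0.5880 -0.0046; 0.0768 0.6911]  nu=[-2.3862, 0.4218]  x^+=[-0.5440, 1.3555]  P^+=[0.2484 0.0224; 0.0224 0.1121]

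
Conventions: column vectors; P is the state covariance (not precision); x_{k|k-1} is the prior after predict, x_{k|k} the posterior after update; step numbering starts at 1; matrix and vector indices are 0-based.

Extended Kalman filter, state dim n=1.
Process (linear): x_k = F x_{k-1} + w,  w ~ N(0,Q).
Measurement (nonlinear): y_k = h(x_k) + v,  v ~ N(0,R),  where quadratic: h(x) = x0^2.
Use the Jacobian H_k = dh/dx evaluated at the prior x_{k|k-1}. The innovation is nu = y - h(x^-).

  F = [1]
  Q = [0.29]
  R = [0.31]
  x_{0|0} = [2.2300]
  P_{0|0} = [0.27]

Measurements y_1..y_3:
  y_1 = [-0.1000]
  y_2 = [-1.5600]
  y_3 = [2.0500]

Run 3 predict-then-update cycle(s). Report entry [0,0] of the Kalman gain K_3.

K[0,0] = 0.1667

step 1: x^-=[2.2300]  P^-=[0.5600]  H_jac=[4.4600]  S=[11.4493]  K=[0.2181]  nu=[-5.0729]  x^+=[1.1234]  P^+=[0.0152]
step 2: x^-=[1.1234]  P^-=[0.3052]  H_jac=[2.2468]  S=[1.8504]  K=[0.3705]  nu=[-2.8220]  x^+=[0.0778]  P^+=[0.0511]
step 3: x^-=[0.0778]  P^-=[0.3411]  H_jac=[0.1555]  S=[0.3183]  K=[0.1667]  nu=[2.0440]  x^+=[0.4185]  P^+=[0.3323]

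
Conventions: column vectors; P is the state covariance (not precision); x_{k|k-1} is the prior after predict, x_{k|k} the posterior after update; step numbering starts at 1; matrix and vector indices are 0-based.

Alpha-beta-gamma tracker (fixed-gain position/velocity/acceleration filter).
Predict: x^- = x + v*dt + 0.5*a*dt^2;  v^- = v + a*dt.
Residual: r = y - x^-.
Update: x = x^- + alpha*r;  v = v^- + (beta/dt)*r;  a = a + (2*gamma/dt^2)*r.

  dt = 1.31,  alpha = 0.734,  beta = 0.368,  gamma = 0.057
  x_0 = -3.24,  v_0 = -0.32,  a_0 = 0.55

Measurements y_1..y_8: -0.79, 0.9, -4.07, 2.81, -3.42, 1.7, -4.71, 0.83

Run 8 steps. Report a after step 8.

a_post = -0.0362

step 1: x_pred=-3.1873  r=2.3973  x^+=-1.4277  v^+=1.0739  a^+=0.7093
step 2: x_pred=0.5877  r=0.3123  x^+=0.8169  v^+=2.0908  a^+=0.7300
step 3: x_pred=4.1822  r=-8.2522  x^+=-1.8749  v^+=0.7289  a^+=0.1818
step 4: x_pred=-0.7641  r=3.5741  x^+=1.8593  v^+=1.9711  a^+=0.4192
step 5: x_pred=4.8011  r=-8.2211  x^+=-1.2332  v^+=0.2108  a^+=-0.1269
step 6: x_pred=-1.0659  r=2.7659  x^+=0.9643  v^+=0.8216  a^+=0.0568
step 7: x_pred=2.0893  r=-6.7993  x^+=-2.9014  v^+=-1.0140  a^+=-0.3948
step 8: x_pred=-4.5685  r=5.3985  x^+=-0.6060  v^+=-0.0147  a^+=-0.0362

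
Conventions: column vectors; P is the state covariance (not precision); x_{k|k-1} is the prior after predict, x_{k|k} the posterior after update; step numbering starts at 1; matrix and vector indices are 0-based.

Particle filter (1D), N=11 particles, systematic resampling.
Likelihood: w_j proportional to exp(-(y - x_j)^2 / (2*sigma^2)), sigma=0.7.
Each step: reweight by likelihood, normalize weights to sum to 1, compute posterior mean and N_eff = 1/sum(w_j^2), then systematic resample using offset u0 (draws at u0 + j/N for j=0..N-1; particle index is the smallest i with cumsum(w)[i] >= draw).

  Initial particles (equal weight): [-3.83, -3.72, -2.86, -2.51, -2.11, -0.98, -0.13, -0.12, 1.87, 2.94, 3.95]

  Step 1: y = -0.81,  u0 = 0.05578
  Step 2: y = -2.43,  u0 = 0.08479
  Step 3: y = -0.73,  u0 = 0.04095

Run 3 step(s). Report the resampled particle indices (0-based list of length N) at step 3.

step 1: w=[0.0000, 0.0001, 0.0056, 0.0213, 0.0726, 0.3954, 0.2541, 0.2506, 0.0003, 0.0000, 0.0000]  mean=-0.6733  Neff=3.4545  idx=[4, 5, 5, 5, 5, 6, 6, 6, 7, 7, 7]
step 2: w=[0.6455, 0.0839, 0.0839, 0.0839, 0.0839, 0.0032, 0.0032, 0.0032, 0.0031, 0.0031, 0.0031]  mean=-1.6932  Neff=2.2476  idx=[0, 0, 0, 0, 0, 0, 0, 1, 2, 4, 9]
step 3: w=[0.0318, 0.0318, 0.0318, 0.0318, 0.0318, 0.0318, 0.0318, 0.2084, 0.2084, 0.2084, 0.1520]  mean=-1.1010  Neff=6.2301  idx=[1, 4, 7, 7, 7, 8, 8, 9, 9, 10, 10]

resampled_idx = [1, 4, 7, 7, 7, 8, 8, 9, 9, 10, 10]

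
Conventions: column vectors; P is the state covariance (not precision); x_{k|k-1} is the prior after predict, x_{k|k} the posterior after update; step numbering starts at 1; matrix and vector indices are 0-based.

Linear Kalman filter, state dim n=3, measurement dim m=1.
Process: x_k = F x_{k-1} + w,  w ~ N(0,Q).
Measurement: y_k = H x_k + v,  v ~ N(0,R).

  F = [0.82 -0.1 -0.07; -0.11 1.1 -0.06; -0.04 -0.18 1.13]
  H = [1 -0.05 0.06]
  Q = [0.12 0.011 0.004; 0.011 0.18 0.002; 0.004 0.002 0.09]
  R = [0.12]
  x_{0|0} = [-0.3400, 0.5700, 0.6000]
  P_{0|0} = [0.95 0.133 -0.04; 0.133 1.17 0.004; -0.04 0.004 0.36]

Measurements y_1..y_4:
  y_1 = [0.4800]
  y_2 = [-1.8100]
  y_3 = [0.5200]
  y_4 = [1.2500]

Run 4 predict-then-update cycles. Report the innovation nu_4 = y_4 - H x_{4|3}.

step 1: x^-=[-0.3778, 0.6284, 0.5890]  P^-=[0.7551 -0.0791 -0.0913; -0.0791 1.5752 -0.2432; -0.0913 -0.2432 0.5930]  S=[0.8796]  K=[0.8567; -0.1960; -0.0495]  nu=[0.8539]  x^+=[0.3537, 0.4610, 0.5468]  P^+=[0.1095 0.0687 -0.0540; 0.0687 1.5414 -0.2517; -0.0540 -0.2517 0.5909]
step 2: x^-=[0.2057, 0.4354, 0.5207]  P^-=[0.2033 -0.0832 -0.0533; -0.0832 2.0645 -0.6535; -0.0533 -0.6535 1.0029]  S=[0.3379]  K=[0.6045; -0.6675; 0.1169]  nu=[-2.0252]  x^+=[-1.0186, 1.7873, 0.2839]  P^+=[0.0798 0.0532 -0.0772; 0.0532 1.9139 -0.6271; -0.0772 -0.6271 0.9982]
step 3: x^-=[-1.0338, 2.0610, 0.0398]  P^-=[0.1891 -0.1062 -0.0596; -0.1062 2.5693 -1.2224; -0.0596 -1.2224 1.6897]  S=[0.3324]  K=[0.5741; -0.9267; 0.3097]  nu=[1.6545]  x^+=[-0.0841, 0.5278, 0.5522]  P^+=[0.0795 0.0706 -0.1187; 0.0706 2.2838 -1.1271; -0.1187 -1.1271 1.6578]
step 4: x^-=[-0.1604, 0.5567, 0.5323]  P^-=[0.1907 -0.0910 -0.0959; -0.0910 3.0805 -1.9626; -0.0959 -1.9626 2.7512]  S=[0.3377]  K=[0.5612; -1.0744; 0.4955]  nu=[1.4062]  x^+=[0.6288, -0.9542, 1.2290]  P^+=[0.0844 0.1126 -0.1898; 0.1126 2.6907 -1.7828; -0.1898 -1.7828 2.6683]

innov = [1.4062]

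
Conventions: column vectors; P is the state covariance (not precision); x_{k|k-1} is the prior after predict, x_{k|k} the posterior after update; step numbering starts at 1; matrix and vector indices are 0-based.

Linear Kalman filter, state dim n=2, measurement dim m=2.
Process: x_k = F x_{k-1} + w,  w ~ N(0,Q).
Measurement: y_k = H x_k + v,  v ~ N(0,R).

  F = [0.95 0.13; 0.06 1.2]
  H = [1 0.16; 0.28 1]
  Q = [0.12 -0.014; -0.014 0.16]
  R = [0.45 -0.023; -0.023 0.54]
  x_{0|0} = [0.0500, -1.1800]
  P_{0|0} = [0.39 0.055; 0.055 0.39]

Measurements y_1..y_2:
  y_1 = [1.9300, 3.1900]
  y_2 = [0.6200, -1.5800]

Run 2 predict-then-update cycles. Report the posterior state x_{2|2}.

x_post = [0.9062, -0.2690]

step 1: x^-=[-0.1059, -1.4130]  P^-=[0.4922 0.1322; 0.1322 0.7309]  S=[1.0032 0.3699; 0.3699 1.3835]  K=[0.4878 0.0647; 0.0485 0.5421]  nu=[2.2620, 4.6327]  x^+=[1.2974, 1.2080]  P^+=[0.2243 -0.0391; -0.0391 0.3025]
step 2: x^-=[1.3896, 1.5274]  P^-=[0.3179 0.0012; 0.0012 0.5909]  S=[0.7834 0.1617; 0.1617 1.1564]  K=[0.4015 0.0218; 0.0171 0.5088]  nu=[-1.0140, -3.4965]  x^+=[0.9062, -0.2690]  P^+=[0.1882 -0.0502; -0.0502 0.2884]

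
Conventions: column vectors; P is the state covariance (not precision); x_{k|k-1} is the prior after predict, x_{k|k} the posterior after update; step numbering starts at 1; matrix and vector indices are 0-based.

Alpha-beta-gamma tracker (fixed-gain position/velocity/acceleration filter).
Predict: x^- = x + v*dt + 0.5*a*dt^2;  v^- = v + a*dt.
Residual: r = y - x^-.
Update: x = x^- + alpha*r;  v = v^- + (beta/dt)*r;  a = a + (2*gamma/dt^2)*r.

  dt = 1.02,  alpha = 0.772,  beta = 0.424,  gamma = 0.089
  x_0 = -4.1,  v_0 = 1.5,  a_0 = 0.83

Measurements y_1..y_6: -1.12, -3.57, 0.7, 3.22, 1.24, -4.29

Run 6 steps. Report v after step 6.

step 1: x_pred=-2.1382  r=1.0182  x^+=-1.3522  v^+=2.7699  a^+=1.0042
step 2: x_pred=1.9955  r=-5.5655  x^+=-2.3011  v^+=1.4807  a^+=0.0520
step 3: x_pred=-0.7637  r=1.4637  x^+=0.3663  v^+=2.1422  a^+=0.3024
step 4: x_pred=2.7086  r=0.5114  x^+=3.1034  v^+=2.6632  a^+=0.3899
step 5: x_pred=6.0228  r=-4.7828  x^+=2.3305  v^+=1.0729  a^+=-0.4283
step 6: x_pred=3.2020  r=-7.4920  x^+=-2.5818  v^+=-2.4784  a^+=-1.7101

v_post = -2.4784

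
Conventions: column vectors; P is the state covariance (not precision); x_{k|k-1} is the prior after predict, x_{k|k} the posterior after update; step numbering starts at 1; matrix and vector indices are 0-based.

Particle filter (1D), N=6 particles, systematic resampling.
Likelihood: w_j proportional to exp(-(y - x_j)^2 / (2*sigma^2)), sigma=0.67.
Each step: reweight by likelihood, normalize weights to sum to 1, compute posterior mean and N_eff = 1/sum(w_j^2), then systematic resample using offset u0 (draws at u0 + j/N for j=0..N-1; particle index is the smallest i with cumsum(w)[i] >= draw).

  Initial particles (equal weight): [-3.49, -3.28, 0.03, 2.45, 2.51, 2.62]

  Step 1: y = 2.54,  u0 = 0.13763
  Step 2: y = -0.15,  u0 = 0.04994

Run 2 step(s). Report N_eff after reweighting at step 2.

N_eff = 5.2471

step 1: w=[0.0000, 0.0000, 0.0003, 0.3321, 0.3348, 0.3328]  mean=2.5259  Neff=3.0018  idx=[3, 3, 4, 4, 5, 5]
step 2: w=[0.2421, 0.2421, 0.1703, 0.1703, 0.0876, 0.0876]  mean=2.5002  Neff=5.2471  idx=[0, 0, 1, 2, 3, 4]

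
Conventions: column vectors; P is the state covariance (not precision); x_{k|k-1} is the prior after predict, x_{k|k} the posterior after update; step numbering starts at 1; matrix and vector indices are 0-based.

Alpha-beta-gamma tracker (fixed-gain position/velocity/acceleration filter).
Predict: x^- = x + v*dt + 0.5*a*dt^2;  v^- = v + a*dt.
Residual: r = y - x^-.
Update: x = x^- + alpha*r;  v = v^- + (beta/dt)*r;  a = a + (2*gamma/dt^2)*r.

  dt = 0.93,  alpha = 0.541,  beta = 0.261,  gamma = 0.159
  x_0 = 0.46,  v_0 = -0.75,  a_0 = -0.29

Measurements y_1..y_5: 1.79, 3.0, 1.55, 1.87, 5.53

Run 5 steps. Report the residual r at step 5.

step 1: x_pred=-0.3629  r=2.1529  x^+=0.8018  v^+=-0.4155  a^+=0.5016
step 2: x_pred=0.6323  r=2.3677  x^+=1.9132  v^+=0.7154  a^+=1.3721
step 3: x_pred=3.1720  r=-1.6220  x^+=2.2945  v^+=1.5363  a^+=0.7758
step 4: x_pred=4.0587  r=-2.1887  x^+=2.8746  v^+=1.6435  a^+=-0.0290
step 5: x_pred=4.3905  r=1.1395  x^+=5.0070  v^+=1.9363  a^+=0.3900

resid = 1.1395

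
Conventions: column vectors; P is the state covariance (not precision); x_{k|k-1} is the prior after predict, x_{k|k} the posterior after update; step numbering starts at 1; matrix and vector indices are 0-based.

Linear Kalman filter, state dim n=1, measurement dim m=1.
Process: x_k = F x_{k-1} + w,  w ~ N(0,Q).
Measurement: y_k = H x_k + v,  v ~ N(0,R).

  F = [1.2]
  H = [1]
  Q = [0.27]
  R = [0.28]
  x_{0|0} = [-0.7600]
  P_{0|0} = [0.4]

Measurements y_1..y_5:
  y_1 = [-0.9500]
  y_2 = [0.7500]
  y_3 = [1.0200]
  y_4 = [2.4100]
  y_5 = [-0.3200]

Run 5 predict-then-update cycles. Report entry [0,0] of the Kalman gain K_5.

K[0,0] = 0.6564

step 1: x^-=[-0.9120]  P^-=[0.8460]  S=[1.1260]  K=[0.7513]  nu=[-0.0380]  x^+=[-0.9406]  P^+=[0.2104]
step 2: x^-=[-1.1287]  P^-=[0.5729]  S=[0.8529]  K=[0.6717]  nu=[1.8787]  x^+=[0.1333]  P^+=[0.1881]
step 3: x^-=[0.1599]  P^-=[0.5408]  S=[0.8208]  K=[0.6589]  nu=[0.8601]  x^+=[0.7266]  P^+=[0.1845]
step 4: x^-=[0.8719]  P^-=[0.5357]  S=[0.8157]  K=[0.6567]  nu=[1.5381]  x^+=[1.8820]  P^+=[0.1839]
step 5: x^-=[2.2584]  P^-=[0.5348]  S=[0.8148]  K=[0.6564]  nu=[-2.5784]  x^+=[0.5661]  P^+=[0.1838]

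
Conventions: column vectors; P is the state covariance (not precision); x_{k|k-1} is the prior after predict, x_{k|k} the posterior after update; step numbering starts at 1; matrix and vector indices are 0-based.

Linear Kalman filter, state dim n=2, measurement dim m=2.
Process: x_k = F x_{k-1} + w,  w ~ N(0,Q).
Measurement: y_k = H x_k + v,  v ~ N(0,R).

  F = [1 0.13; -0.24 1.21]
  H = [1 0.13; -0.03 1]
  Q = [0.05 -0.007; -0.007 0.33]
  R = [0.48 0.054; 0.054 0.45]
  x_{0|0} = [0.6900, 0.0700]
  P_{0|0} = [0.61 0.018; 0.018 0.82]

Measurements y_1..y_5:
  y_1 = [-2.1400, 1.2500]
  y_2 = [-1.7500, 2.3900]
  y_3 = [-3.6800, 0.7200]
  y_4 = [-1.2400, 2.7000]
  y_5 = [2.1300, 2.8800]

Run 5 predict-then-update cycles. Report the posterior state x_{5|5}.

step 1: x^-=[0.6991, -0.0809]  P^-=[0.6785 -0.0032; -0.0032 1.5552]  S=[1.1840 0.2326; 0.2326 2.0060]  K=[0.5885 -0.0800; 0.0161 0.7735]  nu=[-2.8286, 1.3519]  x^+=[-1.0735, 0.9192]  P^+=[0.2776 0.0041; 0.0041 0.3490]
step 2: x^-=[-0.9540, 1.3699]  P^-=[0.3346 -0.0139; -0.0139 0.8546]  S=[0.8254 0.1412; 0.1412 1.3058]  K=[0.4140 -0.0631; 0.0058 0.6542]  nu=[-0.9741, 0.9915]  x^+=[-1.4198, 2.0128]  P^+=[0.1953 -0.0002; -0.0002 0.2947]
step 3: x^-=[-1.1581, 2.7763]  P^-=[0.2502 -0.0077; -0.0077 0.7728]  S=[0.7413 0.1393; 0.1393 1.2235]  K=[0.3460 -0.0518; 0.0065 0.6311]  nu=[-2.8828, -2.0910]  x^+=[-2.0471, 1.4378]  P^+=[0.1632 0.0003; 0.0003 0.2844]
step 4: x^-=[-1.8602, 2.2310]  P^-=[0.2181 -0.0011; -0.0011 0.7556]  S=[0.7106 0.1445; 0.1445 1.2058]  K=[0.3157 -0.0442; 0.0094 0.6255]  nu=[0.3301, 0.4132]  x^+=[-1.7742, 2.4926]  P^+=[0.1489 0.0016; 0.0016 0.2820]
step 5: x^-=[-1.4502, 3.4418]  P^-=[0.2041 0.0035; 0.0035 0.7506]  S=[0.6977 0.1490; 0.1490 1.2005]  K=[0.3017 -0.0396; 0.0118 0.6236]  nu=[3.1327, -0.6053]  x^+=[-0.4811, 3.1011]  P^+=[0.1423 0.0027; 0.0027 0.2814]

x_post = [-0.4811, 3.1011]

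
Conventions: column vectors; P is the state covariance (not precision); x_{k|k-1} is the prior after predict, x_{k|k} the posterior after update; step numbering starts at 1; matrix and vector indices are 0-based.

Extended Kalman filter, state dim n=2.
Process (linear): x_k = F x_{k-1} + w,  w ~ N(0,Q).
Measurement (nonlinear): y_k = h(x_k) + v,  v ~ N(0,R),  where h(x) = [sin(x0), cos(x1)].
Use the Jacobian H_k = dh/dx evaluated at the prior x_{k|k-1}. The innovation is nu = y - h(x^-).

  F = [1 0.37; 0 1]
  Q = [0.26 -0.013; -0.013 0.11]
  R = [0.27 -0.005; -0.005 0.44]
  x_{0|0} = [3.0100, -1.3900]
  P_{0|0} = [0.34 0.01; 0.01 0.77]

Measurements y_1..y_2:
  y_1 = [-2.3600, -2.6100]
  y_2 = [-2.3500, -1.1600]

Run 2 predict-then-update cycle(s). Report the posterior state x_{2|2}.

step 1: x^-=[2.4957, -1.3900]  P^-=[0.7128 0.2819; 0.2819 0.8800]  H_jac=[-0.7986 0.0000; 0.0000 0.9837]  S=[0.7246 -0.2264; -0.2264 1.2915]  K=[-0.7602 0.0814; -0.1071 0.6515]  nu=[-2.9619, -2.7898]  x^+=[4.5201, -2.8903]  P^+=[0.2575 0.0403; 0.0403 0.2919]
step 2: x^-=[3.4507, -2.8903]  P^-=[0.5873 0.1353; 0.1353 0.4019]  H_jac=[-0.9526 0.0000; 0.0000 0.2487]  S=[0.8030 -0.0371; -0.0371 0.4649]  K=[-0.6960 0.0169; -0.1512 0.2030]  nu=[-2.0458, -0.1914]  x^+=[4.8713, -2.6199]  P^+=[0.1974 0.0439; 0.0439 0.3622]

x_post = [4.8713, -2.6199]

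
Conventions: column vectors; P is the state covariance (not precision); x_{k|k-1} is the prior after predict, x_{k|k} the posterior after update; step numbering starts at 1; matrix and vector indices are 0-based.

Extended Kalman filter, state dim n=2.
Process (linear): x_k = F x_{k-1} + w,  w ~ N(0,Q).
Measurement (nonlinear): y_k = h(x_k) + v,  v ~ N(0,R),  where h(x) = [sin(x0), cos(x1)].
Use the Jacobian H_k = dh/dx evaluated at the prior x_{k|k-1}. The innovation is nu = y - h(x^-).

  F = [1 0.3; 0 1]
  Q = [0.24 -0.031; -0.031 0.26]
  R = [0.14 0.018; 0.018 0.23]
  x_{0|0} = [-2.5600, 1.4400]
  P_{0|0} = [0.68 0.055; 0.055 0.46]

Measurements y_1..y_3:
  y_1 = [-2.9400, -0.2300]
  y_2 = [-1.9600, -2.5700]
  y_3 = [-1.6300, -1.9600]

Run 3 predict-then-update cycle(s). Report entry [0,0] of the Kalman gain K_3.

step 1: x^-=[-2.1280, 1.4400]  P^-=[0.9944 0.1620; 0.1620 0.7200]  H_jac=[-0.5288 0.0000; 0.0000 -0.9915]  S=[0.4181 0.1029; 0.1029 0.9378]  K=[-1.2494 -0.0341; -0.0180 -0.7593]  nu=[-2.0913, -0.3604]  x^+=[0.4971, 1.7512]  P^+=[0.3319 0.0306; 0.0306 0.1765]
step 2: x^-=[1.0225, 1.7512]  P^-=[0.6062 0.0525; 0.0525 0.4365]  H_jac=[0.5213 0.0000; 0.0000 -0.9838]  S=[0.3047 -0.0089; -0.0089 0.6524]  K=[1.0351 -0.0650; 0.0706 -0.6572]  nu=[-2.8134, -2.3905]  x^+=[-1.7341, 3.1236]  P^+=[0.2757 -0.0037; -0.0037 0.1524]
step 3: x^-=[-0.7970, 3.1236]  P^-=[0.5272 0.0110; 0.0110 0.4124]  H_jac=[0.6988 0.0000; 0.0000 -0.0180]  S=[0.3975 0.0179; 0.0179 0.2301]  K=[0.9302 -0.0731; 0.0208 -0.0338]  nu=[-0.9147, -0.9602]  x^+=[-1.5778, 3.1370]  P^+=[0.1845 0.0033; 0.0033 0.4119]

K[0,0] = 0.9302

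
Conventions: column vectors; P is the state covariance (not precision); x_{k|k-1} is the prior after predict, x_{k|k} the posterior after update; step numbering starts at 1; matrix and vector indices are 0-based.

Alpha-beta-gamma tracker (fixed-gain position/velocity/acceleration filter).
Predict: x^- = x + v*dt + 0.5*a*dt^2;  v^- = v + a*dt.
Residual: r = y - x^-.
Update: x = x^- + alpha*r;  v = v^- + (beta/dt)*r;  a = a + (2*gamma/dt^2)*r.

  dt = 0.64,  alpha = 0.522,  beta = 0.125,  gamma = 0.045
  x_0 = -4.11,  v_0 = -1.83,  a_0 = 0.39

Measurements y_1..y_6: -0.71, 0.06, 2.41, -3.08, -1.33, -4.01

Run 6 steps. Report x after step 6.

step 1: x_pred=-5.2013  r=4.4913  x^+=-2.8569  v^+=-0.7032  a^+=1.3769
step 2: x_pred=-3.0249  r=3.0849  x^+=-1.4146  v^+=0.7805  a^+=2.0547
step 3: x_pred=-0.4942  r=2.9042  x^+=1.0218  v^+=2.6628  a^+=2.6928
step 4: x_pred=3.2774  r=-6.3574  x^+=-0.0411  v^+=3.1445  a^+=1.2959
step 5: x_pred=2.2367  r=-3.5667  x^+=0.3749  v^+=3.2773  a^+=0.5122
step 6: x_pred=2.5773  r=-6.5873  x^+=-0.8613  v^+=2.3185  a^+=-0.9352

x_post = -0.8613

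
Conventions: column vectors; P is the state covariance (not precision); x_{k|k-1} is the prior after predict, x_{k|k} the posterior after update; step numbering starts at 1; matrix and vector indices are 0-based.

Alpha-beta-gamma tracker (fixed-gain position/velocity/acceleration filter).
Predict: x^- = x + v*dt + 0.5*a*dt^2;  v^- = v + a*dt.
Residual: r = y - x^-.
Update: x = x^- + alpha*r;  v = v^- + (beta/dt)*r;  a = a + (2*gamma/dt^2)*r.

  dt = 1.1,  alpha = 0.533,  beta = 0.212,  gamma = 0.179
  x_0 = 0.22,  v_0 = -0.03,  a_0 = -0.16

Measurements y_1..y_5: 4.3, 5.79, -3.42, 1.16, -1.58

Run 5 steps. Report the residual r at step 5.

step 1: x_pred=0.0902  r=4.2098  x^+=2.3340  v^+=0.6053  a^+=1.0855
step 2: x_pred=3.6567  r=2.1333  x^+=4.7937  v^+=2.2106  a^+=1.7167
step 3: x_pred=8.2640  r=-11.6840  x^+=2.0364  v^+=1.8472  a^+=-1.7402
step 4: x_pred=3.0155  r=-1.8555  x^+=2.0265  v^+=-0.4246  a^+=-2.2892
step 5: x_pred=0.1745  r=-1.7545  x^+=-0.7607  v^+=-3.2809  a^+=-2.8083

resid = -1.7545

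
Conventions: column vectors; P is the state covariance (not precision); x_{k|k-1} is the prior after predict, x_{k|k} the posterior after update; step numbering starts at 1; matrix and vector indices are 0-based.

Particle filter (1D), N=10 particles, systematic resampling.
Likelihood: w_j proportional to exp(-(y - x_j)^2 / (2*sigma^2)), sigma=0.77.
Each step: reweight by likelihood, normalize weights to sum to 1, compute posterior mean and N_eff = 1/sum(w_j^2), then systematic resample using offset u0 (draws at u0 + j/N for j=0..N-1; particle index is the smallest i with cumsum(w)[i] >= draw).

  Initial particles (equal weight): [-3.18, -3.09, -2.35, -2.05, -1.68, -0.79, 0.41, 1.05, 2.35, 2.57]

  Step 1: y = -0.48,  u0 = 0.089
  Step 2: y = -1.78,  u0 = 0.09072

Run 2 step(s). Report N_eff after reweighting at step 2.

N_eff = 5.2474

step 1: w=[0.0010, 0.0016, 0.0255, 0.0609, 0.1445, 0.4487, 0.2495, 0.0676, 0.0006, 0.0002]  mean=-0.6149  Neff=3.4083  idx=[4, 4, 5, 5, 5, 5, 6, 6, 6, 7]
step 2: w=[0.2618, 0.2618, 0.1155, 0.1155, 0.1155, 0.1155, 0.0046, 0.0046, 0.0046, 0.0003]  mean=-1.2388  Neff=5.2474  idx=[0, 0, 1, 1, 1, 2, 3, 4, 5, 7]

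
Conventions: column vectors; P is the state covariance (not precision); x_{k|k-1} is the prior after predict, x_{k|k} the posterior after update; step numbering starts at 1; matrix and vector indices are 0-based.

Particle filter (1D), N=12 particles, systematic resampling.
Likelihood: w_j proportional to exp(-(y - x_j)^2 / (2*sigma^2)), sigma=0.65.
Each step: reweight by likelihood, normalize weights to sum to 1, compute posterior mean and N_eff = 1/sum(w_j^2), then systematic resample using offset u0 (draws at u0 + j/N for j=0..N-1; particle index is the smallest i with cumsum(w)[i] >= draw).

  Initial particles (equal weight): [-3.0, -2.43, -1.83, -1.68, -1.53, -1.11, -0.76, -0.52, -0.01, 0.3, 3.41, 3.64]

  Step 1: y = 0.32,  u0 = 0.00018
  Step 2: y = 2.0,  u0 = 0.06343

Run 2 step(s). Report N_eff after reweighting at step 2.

step 1: w=[0.0000, 0.0000, 0.0016, 0.0033, 0.0065, 0.0331, 0.0937, 0.1617, 0.3276, 0.3725, 0.0000, 0.0000]  mean=-0.1020  Neff=3.5444  idx=[2, 6, 7, 7, 8, 8, 8, 8, 9, 9, 9, 9]
step 2: w=[0.0000, 0.0007, 0.0033, 0.0033, 0.0506, 0.0506, 0.0506, 0.0506, 0.1975, 0.1975, 0.1975, 0.1975]  mean=0.2310  Neff=6.0114  idx=[5, 6, 8, 8, 8, 9, 9, 10, 10, 11, 11, 11]

N_eff = 6.0114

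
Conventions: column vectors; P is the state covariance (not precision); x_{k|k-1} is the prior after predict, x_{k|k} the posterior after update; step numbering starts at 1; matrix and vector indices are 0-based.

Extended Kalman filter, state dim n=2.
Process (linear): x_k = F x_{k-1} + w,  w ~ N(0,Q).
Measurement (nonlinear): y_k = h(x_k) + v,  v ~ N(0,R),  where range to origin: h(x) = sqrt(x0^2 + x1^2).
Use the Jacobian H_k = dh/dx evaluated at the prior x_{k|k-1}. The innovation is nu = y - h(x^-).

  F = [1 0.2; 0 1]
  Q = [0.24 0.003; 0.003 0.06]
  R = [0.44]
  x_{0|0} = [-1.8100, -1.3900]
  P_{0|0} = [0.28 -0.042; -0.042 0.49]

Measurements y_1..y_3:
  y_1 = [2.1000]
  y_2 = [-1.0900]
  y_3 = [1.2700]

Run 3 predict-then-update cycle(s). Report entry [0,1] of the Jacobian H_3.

step 1: x^-=[-2.0880, -1.3900]  P^-=[0.5228 0.0590; 0.0590 0.5500]  H_jac=[-0.8324 -0.5541]  S=[1.0256]  K=[-0.4562; -0.3451]  nu=[-0.4084]  x^+=[-1.9017, -1.2491]  P^+=[0.3093 -0.1025; -0.1025 0.4279]
step 2: x^-=[-2.1515, -1.2491]  P^-=[0.5255 -0.0139; -0.0139 0.4879]  H_jac=[-0.8648 -0.5021]  S=[0.9440]  K=[-0.4740; -0.2468]  nu=[-3.5778]  x^+=[-0.4555, -0.3661]  P^+=[0.3134 -0.1243; -0.1243 0.4304]
step 3: x^-=[-0.5287, -0.3661]  P^-=[0.5208 -0.0352; -0.0352 0.4904]  H_jac=[-0.8221 -0.5693]  S=[0.9180]  K=[-0.4446; -0.2726]  nu=[0.6269]  x^+=[-0.8074, -0.5370]  P^+=[0.3394 -0.1465; -0.1465 0.4222]

H_jac[0,1] = -0.5693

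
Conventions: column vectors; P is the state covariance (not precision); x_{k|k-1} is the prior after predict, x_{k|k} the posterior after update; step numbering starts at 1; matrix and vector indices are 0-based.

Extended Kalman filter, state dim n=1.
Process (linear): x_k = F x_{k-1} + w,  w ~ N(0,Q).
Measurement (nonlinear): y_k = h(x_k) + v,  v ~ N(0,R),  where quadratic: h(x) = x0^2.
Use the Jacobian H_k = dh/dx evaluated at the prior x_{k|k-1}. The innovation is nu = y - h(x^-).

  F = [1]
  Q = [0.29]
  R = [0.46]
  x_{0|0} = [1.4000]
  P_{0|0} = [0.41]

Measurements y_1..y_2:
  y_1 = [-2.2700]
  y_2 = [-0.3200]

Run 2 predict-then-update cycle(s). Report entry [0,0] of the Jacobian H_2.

step 1: x^-=[1.4000]  P^-=[0.7000]  H_jac=[2.8000]  S=[5.9480]  K=[0.3295]  nu=[-4.2300]  x^+=[0.0061]  P^+=[0.0541]
step 2: x^-=[0.0061]  P^-=[0.3441]  H_jac=[0.0122]  S=[0.4601]  K=[0.0092]  nu=[-0.3200]  x^+=[0.0032]  P^+=[0.3441]

H_jac[0,0] = 0.0122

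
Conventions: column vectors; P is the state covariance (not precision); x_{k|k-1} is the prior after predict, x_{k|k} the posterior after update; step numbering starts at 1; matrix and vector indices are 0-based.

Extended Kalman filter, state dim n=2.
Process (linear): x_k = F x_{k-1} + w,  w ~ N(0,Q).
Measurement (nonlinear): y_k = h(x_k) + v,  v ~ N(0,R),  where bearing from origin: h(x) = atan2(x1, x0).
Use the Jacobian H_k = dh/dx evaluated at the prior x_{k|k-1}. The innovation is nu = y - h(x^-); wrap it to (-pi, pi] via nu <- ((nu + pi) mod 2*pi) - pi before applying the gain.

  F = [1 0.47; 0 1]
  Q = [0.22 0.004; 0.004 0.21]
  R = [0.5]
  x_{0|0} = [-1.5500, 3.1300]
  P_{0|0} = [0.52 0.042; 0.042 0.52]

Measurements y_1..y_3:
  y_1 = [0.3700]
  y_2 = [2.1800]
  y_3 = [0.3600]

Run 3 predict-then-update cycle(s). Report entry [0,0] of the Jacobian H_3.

H_jac[0,0] = -0.1566

step 1: x^-=[-0.0789, 3.1300]  P^-=[0.8943 0.2904; 0.2904 0.7300]  H_jac=[-0.3193 -0.0080]  S=[0.5927]  K=[-0.4857; -0.1663]  nu=[-1.2260]  x^+=[0.5166, 3.3339]  P^+=[0.7545 0.2425; 0.2425 0.7136]
step 2: x^-=[2.0835, 3.3339]  P^-=[1.3601 0.5819; 0.5819 0.9236]  H_jac=[-0.2157 0.1348]  S=[0.5462]  K=[-0.3935; -0.0019]  nu=[1.1678]  x^+=[1.6240, 3.3318]  P^+=[1.2755 0.5815; 0.5815 0.9236]
step 3: x^-=[3.1900, 3.3318]  P^-=[2.2462 1.0196; 1.0196 1.1336]  H_jac=[-0.1566 0.1499]  S=[0.5327]  K=[-0.3733; 0.0193]  nu=[-0.4471]  x^+=[3.3569, 3.3231]  P^+=[2.1719 1.0234; 1.0234 1.1334]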